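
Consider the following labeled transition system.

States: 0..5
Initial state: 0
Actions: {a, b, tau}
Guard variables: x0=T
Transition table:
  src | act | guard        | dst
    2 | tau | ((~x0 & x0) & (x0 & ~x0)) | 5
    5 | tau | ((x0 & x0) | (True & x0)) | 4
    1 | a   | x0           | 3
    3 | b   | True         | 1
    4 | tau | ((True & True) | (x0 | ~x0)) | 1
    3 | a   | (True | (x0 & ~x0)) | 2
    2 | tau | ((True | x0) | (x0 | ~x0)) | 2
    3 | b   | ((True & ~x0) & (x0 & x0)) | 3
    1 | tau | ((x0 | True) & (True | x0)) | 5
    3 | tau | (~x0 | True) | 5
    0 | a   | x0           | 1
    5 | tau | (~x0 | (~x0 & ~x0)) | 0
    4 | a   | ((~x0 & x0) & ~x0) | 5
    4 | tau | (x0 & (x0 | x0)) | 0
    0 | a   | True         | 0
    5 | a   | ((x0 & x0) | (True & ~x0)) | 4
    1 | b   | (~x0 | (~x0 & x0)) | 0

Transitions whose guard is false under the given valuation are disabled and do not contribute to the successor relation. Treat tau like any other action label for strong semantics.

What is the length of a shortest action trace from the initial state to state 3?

Layered search for 3:
  depth 0: {0}
  depth 1: {1}
  depth 2: {3,5}
3 enters at depth 2; path a·a

Answer: 2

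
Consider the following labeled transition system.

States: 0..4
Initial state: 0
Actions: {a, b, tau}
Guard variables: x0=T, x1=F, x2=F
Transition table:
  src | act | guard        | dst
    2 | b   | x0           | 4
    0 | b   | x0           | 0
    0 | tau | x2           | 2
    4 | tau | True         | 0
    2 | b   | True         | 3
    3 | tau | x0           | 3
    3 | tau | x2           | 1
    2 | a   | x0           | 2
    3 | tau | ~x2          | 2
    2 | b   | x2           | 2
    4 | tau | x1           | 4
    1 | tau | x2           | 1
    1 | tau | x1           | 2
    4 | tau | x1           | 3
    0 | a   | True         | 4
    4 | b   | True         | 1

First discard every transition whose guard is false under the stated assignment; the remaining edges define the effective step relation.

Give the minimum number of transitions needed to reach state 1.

BFS to 1:
  depth 0: {0}
  depth 1: {4}
  depth 2: {1}
first hit 1 at d=2 via a·b

Answer: 2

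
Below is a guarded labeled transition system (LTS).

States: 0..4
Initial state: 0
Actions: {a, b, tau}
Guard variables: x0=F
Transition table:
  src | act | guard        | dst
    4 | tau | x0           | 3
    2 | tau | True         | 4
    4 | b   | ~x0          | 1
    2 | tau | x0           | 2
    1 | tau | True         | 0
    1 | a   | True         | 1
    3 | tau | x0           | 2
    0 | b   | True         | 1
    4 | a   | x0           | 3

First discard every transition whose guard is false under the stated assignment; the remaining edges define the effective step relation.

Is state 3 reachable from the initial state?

Answer: UNREACHABLE

Working:
5 transition(s) survive guard evaluation.
L0 = {0}
L1 = {1}  now seen {0,1}
Reach set: {0,1}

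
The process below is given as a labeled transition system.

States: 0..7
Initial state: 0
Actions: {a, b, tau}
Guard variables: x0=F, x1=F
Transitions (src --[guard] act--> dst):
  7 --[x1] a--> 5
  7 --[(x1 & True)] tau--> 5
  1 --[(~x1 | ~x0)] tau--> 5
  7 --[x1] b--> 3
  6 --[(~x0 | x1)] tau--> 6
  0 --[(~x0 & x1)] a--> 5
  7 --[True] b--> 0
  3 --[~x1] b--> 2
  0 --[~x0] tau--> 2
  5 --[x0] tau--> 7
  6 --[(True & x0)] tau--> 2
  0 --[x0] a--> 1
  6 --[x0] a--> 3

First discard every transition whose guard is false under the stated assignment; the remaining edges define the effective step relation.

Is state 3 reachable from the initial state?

5 transition(s) survive guard evaluation.
L0 = {0}
L1 = {2}  cumulative {0,2}
R = {0,2}

Answer: UNREACHABLE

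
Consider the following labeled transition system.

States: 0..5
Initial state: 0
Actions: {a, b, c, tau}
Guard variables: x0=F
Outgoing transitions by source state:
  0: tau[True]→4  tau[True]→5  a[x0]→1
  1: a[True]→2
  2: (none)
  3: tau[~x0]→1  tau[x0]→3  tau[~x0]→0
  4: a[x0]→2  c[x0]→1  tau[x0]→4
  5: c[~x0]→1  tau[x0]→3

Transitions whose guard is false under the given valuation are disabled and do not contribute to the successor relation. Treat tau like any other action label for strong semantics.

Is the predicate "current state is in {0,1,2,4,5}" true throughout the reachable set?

Answer: INVARIANT HOLDS

Trace:
Inv-set: {0,1,2,4,5}
Reach set: {0,1,2,4,5}
  0: ✓
  1: ✓
  2: ✓
  4: ✓
  5: ✓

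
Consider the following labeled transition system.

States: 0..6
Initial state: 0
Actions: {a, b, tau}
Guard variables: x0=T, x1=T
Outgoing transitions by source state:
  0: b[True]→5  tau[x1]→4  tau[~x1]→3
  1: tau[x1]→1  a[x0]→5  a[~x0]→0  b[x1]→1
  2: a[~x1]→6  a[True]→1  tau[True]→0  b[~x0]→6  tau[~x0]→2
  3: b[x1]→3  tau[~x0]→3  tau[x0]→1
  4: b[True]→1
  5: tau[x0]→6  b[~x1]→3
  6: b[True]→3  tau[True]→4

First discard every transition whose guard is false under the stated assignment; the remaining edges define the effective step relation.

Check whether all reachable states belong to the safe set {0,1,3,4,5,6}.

Answer: INVARIANT HOLDS

Trace:
Allowed set {0,1,3,4,5,6}
R = {0,1,3,4,5,6}
  0: ok
  1: ok
  3: ok
  4: ok
  5: ok
  6: ok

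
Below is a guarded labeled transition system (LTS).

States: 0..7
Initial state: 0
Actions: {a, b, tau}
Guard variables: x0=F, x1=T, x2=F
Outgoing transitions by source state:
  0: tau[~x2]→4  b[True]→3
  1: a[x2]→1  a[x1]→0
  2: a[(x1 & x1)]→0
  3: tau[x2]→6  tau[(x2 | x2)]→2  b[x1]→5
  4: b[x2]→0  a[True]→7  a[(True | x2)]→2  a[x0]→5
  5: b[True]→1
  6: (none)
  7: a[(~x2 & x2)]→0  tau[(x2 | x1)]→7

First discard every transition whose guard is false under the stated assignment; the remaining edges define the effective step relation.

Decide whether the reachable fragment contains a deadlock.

Reach set: {0,1,2,3,4,5,7}
  0: b→3  tau→4  [deg 2]
  1: a→0  [deg 1]
  2: a→0  [deg 1]
  3: b→5  [deg 1]
  4: a→2  a→7  [deg 2]
  5: b→1  [deg 1]
  7: tau→7  [deg 1]

Answer: DEADLOCK-FREE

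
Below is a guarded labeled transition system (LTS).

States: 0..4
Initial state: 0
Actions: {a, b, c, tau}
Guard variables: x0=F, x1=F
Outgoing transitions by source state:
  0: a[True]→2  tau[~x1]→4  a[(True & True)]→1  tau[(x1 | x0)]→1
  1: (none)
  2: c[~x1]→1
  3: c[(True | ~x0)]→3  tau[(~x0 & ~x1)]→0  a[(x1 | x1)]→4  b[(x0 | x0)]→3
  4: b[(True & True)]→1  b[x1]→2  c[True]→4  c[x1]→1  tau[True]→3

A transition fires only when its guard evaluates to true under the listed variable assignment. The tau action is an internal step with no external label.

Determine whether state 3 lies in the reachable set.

Answer: REACHABLE

Trace:
9 transition(s) survive guard evaluation.
Layer 0: {0}
Layer 1: {1,2,4}  total {0,1,2,4}
Layer 2: {3}  total {0,1,2,3,4}
Reachable = {0,1,2,3,4}
trace reaching 3: tau·tau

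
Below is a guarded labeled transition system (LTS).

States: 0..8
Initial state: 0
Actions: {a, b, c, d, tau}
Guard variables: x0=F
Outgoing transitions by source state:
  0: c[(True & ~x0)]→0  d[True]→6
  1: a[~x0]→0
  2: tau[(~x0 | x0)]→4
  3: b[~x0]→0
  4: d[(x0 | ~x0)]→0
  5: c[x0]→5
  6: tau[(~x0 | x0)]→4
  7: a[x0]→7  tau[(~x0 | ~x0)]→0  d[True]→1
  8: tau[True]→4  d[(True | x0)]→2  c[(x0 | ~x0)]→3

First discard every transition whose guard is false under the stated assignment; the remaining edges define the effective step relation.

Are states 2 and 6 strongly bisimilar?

Answer: BISIMILAR

Analysis:
Bisimulation quotient by refinement:
  P[0] = {{0,1,2,3,4,5,6,7,8}}
  P[1] = {{0},{1},{2,6},{3},{4},{5},{7},{8}}
stable after 2 split(s): 8 block(s)
class of 2: {2,6}; class of 6: {2,6}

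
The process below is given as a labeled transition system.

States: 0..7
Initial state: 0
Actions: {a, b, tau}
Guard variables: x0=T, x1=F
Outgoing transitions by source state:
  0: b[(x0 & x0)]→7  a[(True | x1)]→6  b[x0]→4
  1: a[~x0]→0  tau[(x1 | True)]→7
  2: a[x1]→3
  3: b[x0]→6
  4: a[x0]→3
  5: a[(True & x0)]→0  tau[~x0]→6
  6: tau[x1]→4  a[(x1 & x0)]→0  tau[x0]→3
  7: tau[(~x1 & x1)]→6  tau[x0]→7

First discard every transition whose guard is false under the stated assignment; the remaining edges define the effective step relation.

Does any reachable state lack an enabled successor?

Reachable = {0,3,4,6,7}
  0: a→6  b→4  b→7  [3 out]
  3: b→6  [1 out]
  4: a→3  [1 out]
  6: tau→3  [1 out]
  7: tau→7  [1 out]

Answer: DEADLOCK-FREE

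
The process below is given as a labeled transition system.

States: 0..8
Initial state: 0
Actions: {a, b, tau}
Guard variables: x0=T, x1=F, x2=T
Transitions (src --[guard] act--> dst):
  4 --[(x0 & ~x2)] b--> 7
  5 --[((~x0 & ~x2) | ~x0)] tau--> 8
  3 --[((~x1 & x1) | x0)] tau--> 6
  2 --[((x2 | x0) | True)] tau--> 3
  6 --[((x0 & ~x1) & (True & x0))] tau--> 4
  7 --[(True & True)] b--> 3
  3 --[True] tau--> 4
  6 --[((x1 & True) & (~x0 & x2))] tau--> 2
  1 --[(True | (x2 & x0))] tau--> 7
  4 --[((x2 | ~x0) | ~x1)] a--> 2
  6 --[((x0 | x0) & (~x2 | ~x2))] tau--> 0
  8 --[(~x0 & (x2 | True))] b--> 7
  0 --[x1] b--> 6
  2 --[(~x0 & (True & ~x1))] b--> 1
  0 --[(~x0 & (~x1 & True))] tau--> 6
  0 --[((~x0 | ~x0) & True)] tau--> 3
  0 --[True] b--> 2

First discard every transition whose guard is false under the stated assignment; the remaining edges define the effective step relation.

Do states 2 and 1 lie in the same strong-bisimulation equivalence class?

Compute ~ classes (split until stable):
  round 0: {{0,1,2,3,4,5,6,7,8}}
  round 1: {{0,7},{1,2,3,6},{4},{5,8}}
  round 2: {{0,7},{1},{2},{3},{4},{5,8},{6}}
  round 3: {{0},{1},{2},{3},{4},{5,8},{6},{7}}
Fixed point at round 4; 8 class(es).
2∈{2}, 1∈{1}

Answer: NOT BISIMILAR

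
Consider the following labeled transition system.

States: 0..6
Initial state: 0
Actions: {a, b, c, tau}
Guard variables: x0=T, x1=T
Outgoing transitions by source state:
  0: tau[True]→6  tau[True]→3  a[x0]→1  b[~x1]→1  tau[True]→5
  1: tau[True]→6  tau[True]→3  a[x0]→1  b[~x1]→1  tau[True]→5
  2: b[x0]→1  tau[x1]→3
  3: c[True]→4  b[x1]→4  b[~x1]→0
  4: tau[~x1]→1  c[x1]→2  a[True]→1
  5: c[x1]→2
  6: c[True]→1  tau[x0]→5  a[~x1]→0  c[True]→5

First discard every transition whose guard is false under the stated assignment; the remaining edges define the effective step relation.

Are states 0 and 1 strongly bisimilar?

Answer: BISIMILAR

Trace:
Bisimulation quotient by refinement:
  P[0] = {{0,1,2,3,4,5,6}}
  P[1] = {{0,1},{2},{3},{4},{5},{6}}
Fixed point at round 2; 6 class(es).
0∈{0,1}, 1∈{0,1}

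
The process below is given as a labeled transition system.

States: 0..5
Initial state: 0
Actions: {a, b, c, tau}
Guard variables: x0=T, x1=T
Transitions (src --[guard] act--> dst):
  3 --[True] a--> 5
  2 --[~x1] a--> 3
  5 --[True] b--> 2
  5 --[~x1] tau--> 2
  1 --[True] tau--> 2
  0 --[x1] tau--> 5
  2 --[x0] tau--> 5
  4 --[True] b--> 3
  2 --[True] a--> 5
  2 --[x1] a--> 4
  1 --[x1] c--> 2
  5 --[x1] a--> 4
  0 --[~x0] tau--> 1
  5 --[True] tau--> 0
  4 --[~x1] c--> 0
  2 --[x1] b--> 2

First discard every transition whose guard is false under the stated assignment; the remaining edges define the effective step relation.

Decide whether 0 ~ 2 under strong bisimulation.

Answer: NOT BISIMILAR

Trace:
Bisimulation quotient by refinement:
  round 0: {{0,1,2,3,4,5}}
  round 1: {{0},{1},{2,5},{3},{4}}
  round 2: {{0},{1},{2},{3},{4},{5}}
stable after 3 split(s): 6 block(s)
[0]={0}  [2]={2}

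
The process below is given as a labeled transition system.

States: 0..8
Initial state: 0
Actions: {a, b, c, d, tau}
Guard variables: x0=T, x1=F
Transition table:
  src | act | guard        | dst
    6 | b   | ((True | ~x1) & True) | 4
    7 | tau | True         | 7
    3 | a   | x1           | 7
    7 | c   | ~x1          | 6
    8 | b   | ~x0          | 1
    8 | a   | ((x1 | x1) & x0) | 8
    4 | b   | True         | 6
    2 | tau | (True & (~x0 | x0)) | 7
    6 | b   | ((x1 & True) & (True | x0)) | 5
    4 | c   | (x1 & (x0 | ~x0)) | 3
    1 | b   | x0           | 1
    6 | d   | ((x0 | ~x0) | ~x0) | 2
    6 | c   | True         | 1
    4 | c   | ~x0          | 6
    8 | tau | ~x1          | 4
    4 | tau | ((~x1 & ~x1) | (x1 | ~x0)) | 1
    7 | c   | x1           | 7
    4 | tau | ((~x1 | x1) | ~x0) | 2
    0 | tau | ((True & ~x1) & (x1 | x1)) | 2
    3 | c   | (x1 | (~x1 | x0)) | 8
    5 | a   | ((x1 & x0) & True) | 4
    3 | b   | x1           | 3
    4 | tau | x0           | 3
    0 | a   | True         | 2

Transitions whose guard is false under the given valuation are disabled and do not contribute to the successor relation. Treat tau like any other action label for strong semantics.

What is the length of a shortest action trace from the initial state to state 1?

Answer: 4

Trace:
Breadth-first toward 1:
  Layer 0: {0}
  Layer 1: {2}
  Layer 2: {7}
  Layer 3: {6}
  Layer 4: {1,4}
depth(1)=4, e.g. a·tau·c·c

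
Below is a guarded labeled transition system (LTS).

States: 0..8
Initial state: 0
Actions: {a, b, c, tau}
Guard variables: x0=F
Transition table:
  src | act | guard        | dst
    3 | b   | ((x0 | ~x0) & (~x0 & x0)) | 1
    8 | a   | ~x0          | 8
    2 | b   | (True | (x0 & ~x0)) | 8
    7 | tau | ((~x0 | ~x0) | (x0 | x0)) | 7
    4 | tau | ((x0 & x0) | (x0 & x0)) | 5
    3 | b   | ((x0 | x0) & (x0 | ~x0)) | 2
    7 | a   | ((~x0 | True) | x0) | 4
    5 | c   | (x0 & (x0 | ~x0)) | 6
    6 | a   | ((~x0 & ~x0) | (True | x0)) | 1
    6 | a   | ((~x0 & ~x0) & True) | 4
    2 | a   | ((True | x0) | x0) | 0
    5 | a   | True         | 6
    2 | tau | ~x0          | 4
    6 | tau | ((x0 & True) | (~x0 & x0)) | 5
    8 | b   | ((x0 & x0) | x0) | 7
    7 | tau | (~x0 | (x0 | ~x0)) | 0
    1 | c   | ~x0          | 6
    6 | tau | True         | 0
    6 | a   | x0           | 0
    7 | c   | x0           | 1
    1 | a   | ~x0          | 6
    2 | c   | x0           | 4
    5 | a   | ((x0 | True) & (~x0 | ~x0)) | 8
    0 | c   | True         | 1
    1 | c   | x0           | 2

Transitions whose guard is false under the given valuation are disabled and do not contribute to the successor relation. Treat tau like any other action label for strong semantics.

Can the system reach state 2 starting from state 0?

Answer: UNREACHABLE

Trace:
Guard filter leaves 15 enabled edge(s).
Layer 0: {0}
Layer 1: {1}  now seen {0,1}
Layer 2: {6}  now seen {0,1,6}
Layer 3: {4}  now seen {0,1,4,6}
R = {0,1,4,6}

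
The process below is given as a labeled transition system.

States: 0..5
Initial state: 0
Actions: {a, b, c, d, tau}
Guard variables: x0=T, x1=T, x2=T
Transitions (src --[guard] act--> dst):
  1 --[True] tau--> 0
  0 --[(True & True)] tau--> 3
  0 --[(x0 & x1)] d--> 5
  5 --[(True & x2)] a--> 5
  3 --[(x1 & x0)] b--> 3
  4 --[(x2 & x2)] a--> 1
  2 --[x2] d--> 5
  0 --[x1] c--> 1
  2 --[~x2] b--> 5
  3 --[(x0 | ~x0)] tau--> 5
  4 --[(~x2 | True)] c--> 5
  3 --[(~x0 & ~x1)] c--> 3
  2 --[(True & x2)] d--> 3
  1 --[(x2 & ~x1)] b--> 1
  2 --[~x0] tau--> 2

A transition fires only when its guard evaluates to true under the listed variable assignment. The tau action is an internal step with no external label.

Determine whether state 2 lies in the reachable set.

11 transition(s) survive guard evaluation.
Layer 0: {0}
Layer 1: {1,3,5}  cumulative {0,1,3,5}
Reachable = {0,1,3,5}

Answer: UNREACHABLE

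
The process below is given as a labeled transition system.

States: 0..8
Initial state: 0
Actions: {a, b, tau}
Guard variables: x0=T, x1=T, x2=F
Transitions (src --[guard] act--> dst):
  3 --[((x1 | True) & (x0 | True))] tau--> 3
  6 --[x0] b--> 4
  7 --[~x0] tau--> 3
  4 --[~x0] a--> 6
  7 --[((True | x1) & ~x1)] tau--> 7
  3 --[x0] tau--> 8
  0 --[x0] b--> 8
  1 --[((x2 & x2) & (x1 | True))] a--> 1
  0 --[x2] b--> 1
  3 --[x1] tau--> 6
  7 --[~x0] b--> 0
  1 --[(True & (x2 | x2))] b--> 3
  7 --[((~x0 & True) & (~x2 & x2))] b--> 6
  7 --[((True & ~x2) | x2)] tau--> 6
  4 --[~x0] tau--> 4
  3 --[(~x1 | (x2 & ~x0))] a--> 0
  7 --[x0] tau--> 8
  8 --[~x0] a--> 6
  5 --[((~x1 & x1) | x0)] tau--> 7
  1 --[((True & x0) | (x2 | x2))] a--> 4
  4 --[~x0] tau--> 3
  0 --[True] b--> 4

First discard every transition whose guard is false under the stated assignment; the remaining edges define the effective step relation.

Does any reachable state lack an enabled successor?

R = {0,4,8}
  0: b→4  b→8  [2 out]
  4: ∅  [deadlock]
  8: ∅  [deadlock]
trace reaching 4: b

Answer: DEADLOCK at state 4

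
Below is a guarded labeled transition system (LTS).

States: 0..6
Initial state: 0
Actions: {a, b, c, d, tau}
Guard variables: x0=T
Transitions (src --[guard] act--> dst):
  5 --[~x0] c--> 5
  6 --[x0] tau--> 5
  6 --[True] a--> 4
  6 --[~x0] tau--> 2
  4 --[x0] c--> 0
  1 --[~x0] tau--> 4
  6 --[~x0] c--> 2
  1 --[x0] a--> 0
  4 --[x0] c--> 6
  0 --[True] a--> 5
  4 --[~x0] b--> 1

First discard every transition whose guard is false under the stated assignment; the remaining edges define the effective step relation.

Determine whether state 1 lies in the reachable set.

After dropping false guards: 6 live edges.
L0 = {0}
L1 = {5}  cumulative {0,5}
Reach set: {0,5}

Answer: UNREACHABLE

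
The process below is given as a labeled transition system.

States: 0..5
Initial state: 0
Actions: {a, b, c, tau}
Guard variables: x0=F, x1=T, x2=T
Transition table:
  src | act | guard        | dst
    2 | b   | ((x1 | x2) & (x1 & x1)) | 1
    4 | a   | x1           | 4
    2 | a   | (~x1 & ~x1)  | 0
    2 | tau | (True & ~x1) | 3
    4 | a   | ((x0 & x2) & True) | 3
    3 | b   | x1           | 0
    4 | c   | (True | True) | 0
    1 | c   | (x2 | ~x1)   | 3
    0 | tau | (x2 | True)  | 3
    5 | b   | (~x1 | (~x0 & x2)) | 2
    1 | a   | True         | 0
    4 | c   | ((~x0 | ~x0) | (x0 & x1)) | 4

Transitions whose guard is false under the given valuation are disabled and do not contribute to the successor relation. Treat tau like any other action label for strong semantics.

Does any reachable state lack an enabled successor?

Answer: DEADLOCK-FREE

Analysis:
Reach set: {0,3}
  0: tau→3  [1 exit(s)]
  3: b→0  [1 exit(s)]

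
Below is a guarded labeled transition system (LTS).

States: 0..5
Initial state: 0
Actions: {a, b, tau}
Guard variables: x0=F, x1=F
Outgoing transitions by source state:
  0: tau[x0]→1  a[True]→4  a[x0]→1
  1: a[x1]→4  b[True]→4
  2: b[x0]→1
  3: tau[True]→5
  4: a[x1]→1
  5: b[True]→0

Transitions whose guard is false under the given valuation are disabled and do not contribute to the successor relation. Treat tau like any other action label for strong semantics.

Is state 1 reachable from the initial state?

Answer: UNREACHABLE

Trace:
After dropping false guards: 4 live edges.
Layer 0: {0}
Layer 1: {4}  cumulative {0,4}
R = {0,4}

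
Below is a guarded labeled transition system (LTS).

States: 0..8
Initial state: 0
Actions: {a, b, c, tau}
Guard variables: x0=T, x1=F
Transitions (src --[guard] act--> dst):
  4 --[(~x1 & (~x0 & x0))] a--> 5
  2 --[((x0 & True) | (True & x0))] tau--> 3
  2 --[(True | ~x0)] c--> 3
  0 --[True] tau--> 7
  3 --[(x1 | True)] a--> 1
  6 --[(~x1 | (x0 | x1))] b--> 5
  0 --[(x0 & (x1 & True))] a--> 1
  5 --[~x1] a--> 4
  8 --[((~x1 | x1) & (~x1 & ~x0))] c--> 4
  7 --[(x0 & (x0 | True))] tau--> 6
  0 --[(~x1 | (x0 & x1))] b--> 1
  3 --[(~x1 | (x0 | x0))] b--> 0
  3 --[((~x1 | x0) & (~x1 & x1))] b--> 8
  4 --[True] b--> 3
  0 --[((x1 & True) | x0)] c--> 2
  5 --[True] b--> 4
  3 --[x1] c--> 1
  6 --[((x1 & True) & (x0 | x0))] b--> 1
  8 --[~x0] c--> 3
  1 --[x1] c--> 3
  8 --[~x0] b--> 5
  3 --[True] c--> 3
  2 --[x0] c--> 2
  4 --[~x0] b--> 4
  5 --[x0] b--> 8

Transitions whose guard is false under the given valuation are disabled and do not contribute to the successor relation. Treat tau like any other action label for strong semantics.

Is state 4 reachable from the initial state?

Guard filter leaves 15 enabled edge(s).
Layer 0: {0}
Layer 1: {1,2,7}  now seen {0,1,2,7}
Layer 2: {3,6}  now seen {0,1,2,3,6,7}
Layer 3: {5}  now seen {0,1,2,3,5,6,7}
Layer 4: {4,8}  now seen {0,1,2,3,4,5,6,7,8}
Reach set: {0,1,2,3,4,5,6,7,8}
Path to 4: tau·tau·b·a

Answer: REACHABLE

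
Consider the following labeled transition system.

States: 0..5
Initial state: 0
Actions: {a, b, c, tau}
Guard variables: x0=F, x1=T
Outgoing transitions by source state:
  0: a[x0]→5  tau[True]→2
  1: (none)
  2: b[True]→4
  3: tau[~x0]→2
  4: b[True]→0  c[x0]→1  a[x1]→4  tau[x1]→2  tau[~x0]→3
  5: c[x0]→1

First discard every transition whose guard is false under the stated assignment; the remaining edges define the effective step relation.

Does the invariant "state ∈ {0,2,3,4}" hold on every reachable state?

Answer: INVARIANT HOLDS

Trace:
Inv-set: {0,2,3,4}
R = {0,2,3,4}
  0: ✓
  2: ✓
  3: ✓
  4: ✓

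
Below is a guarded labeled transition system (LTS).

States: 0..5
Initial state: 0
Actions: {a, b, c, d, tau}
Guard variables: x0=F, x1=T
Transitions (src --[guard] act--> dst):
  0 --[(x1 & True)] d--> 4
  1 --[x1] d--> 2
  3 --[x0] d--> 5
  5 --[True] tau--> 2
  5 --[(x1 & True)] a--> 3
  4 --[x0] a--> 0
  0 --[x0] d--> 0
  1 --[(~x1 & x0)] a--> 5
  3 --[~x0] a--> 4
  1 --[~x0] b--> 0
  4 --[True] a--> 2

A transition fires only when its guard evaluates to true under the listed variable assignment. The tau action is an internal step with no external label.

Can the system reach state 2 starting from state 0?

Answer: REACHABLE

Analysis:
7 transition(s) survive guard evaluation.
depth 0: {0}
depth 1: {4}  total {0,4}
depth 2: {2}  total {0,2,4}
Reachable = {0,2,4}
witness 2: d·a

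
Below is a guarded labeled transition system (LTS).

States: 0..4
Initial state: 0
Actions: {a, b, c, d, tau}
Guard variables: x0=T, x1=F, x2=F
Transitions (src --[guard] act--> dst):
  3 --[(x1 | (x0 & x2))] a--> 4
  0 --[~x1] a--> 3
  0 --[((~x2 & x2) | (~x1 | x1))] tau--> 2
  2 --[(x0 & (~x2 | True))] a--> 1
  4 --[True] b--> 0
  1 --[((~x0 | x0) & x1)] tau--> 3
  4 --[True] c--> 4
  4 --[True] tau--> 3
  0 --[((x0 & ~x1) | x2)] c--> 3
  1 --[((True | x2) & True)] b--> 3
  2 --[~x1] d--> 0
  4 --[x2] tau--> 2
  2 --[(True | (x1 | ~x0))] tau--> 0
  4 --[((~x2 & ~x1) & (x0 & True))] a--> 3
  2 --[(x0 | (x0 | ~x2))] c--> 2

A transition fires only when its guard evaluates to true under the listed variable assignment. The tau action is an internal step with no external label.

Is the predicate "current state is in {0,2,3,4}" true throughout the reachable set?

Answer: INVARIANT VIOLATED at state 1

Working:
Inv-set: {0,2,3,4}
Reachable = {0,1,2,3}
  0: ok
  1: VIOLATES
  2: ok
  3: ok
reach 1 via tau·a — violates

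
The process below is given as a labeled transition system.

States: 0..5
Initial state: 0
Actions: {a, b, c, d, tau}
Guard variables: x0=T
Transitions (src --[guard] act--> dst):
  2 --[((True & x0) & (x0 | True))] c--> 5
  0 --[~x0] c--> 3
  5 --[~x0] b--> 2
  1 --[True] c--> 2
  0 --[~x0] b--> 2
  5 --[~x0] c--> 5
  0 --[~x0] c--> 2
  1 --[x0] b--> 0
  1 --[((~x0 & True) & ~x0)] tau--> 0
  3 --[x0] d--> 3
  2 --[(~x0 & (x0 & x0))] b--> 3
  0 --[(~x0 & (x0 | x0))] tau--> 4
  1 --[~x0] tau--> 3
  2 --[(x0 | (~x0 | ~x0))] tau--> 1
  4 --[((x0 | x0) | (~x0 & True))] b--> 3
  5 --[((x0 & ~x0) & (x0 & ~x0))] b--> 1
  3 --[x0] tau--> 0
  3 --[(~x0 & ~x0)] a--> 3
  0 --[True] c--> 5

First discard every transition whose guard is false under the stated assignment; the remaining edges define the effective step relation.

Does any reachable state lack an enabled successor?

Answer: DEADLOCK at state 5

Trace:
R = {0,5}
  0: c→5  [1 out]
  5: ∅  [no exit]
witness 5: c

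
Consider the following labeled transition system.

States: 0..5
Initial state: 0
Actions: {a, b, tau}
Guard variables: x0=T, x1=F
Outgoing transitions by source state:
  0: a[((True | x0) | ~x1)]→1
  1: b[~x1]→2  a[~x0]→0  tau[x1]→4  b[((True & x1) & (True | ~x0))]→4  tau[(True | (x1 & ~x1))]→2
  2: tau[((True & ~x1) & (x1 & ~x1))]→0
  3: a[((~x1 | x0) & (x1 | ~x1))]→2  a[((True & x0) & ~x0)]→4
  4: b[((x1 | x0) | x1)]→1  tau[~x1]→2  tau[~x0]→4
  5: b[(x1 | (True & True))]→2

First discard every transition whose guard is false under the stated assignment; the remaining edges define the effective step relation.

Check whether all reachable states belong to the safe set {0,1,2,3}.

Answer: INVARIANT HOLDS

Trace:
Safe = {0,1,2,3}
R = {0,1,2}
  0: ok
  1: ok
  2: ok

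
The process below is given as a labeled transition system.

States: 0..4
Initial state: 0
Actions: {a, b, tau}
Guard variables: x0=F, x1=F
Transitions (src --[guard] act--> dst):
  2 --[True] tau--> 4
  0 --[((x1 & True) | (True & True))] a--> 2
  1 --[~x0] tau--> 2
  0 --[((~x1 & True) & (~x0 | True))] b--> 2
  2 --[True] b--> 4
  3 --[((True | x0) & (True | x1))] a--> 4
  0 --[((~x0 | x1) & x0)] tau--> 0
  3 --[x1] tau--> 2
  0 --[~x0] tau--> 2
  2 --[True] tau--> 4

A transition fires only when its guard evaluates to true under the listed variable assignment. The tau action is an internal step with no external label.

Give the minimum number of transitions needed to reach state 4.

Breadth-first toward 4:
  L0 = {0}
  L1 = {2}
  L2 = {4}
first hit 4 at d=2 via a·b

Answer: 2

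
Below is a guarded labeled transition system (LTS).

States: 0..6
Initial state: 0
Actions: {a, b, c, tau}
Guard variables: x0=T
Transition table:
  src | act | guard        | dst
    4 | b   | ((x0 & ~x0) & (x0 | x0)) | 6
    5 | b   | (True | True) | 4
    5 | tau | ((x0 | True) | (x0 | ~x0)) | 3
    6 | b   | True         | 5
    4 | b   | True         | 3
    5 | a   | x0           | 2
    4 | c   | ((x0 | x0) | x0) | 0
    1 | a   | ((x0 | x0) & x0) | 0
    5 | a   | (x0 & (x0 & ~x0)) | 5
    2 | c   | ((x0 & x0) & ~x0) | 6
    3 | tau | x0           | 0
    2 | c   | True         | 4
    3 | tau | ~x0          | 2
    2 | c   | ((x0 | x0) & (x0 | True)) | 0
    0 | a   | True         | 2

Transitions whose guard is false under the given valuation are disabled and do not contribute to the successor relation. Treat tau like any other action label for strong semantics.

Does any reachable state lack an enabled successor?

Answer: DEADLOCK-FREE

Analysis:
R = {0,2,3,4}
  0: a→2  [1 exit(s)]
  2: c→0  c→4  [2 exit(s)]
  3: tau→0  [1 exit(s)]
  4: b→3  c→0  [2 exit(s)]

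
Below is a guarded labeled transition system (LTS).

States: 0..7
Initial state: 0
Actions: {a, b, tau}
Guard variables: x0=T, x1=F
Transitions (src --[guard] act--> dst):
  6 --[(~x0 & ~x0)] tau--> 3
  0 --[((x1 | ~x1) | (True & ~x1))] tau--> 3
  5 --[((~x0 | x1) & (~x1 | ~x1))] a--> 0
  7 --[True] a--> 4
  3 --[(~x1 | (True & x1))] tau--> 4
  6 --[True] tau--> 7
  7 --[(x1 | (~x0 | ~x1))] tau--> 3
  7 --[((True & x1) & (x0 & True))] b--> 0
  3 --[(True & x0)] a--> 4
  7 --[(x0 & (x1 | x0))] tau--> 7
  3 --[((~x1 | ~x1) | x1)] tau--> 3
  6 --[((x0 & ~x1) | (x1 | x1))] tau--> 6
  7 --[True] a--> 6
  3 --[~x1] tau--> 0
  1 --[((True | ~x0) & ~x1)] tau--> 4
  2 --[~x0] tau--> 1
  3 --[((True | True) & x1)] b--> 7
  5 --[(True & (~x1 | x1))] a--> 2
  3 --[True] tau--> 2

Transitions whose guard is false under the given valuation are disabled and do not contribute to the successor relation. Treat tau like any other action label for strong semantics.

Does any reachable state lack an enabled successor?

Answer: DEADLOCK at state 2

Analysis:
Reachable = {0,2,3,4}
  0: tau→3  [1 exit(s)]
  2: ∅  [STUCK]
  3: a→4  tau→0  tau→2  tau→3  tau→4  [5 exit(s)]
  4: ∅  [STUCK]
Path to 2: tau·tau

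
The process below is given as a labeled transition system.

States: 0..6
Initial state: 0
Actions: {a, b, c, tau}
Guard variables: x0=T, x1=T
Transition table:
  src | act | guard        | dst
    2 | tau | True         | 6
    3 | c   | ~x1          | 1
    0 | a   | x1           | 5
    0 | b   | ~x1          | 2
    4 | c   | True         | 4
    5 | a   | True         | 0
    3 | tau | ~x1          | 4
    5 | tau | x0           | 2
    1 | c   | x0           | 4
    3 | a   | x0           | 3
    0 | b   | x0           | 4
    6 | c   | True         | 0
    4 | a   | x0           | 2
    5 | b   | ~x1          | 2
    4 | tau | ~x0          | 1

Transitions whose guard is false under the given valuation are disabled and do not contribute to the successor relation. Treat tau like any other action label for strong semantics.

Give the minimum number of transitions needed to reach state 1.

BFS to 1:
  depth 0: {0}
  depth 1: {4,5}
  depth 2: {2}
  depth 3: {6}
1 never appears.

Answer: UNREACHABLE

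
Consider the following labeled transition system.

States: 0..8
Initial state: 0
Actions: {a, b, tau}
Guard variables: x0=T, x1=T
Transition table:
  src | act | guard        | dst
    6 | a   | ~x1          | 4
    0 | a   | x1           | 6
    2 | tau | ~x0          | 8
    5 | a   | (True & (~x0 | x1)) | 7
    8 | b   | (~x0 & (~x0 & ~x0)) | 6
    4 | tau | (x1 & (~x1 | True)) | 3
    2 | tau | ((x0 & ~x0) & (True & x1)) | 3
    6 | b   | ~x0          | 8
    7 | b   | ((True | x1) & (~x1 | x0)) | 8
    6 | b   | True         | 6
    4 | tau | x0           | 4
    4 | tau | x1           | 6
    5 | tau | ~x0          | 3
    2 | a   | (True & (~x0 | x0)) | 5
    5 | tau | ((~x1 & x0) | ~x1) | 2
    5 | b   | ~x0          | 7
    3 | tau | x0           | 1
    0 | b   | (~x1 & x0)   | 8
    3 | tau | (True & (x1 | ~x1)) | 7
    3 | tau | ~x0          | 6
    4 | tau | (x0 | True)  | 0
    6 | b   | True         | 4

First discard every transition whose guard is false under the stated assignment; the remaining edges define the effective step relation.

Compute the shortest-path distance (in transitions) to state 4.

Answer: 2

Trace:
Breadth-first toward 4:
  depth 0: {0}
  depth 1: {6}
  depth 2: {4}
first hit 4 at d=2 via a·b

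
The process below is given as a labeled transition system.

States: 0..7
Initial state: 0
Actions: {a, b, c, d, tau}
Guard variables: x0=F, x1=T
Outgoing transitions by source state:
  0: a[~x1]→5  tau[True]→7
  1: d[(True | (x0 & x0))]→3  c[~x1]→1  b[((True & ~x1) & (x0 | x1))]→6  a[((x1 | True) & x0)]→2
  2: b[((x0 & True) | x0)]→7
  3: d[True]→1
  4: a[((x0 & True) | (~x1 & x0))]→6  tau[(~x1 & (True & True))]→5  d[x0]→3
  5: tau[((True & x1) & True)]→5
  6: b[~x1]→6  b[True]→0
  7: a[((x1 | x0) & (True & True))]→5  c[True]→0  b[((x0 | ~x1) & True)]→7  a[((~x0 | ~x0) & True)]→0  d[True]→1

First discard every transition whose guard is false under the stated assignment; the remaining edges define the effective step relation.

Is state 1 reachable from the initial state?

9 transition(s) survive guard evaluation.
Layer 0: {0}
Layer 1: {7}  total {0,7}
Layer 2: {1,5}  total {0,1,5,7}
Layer 3: {3}  total {0,1,3,5,7}
Reach set: {0,1,3,5,7}
Path to 1: tau·d

Answer: REACHABLE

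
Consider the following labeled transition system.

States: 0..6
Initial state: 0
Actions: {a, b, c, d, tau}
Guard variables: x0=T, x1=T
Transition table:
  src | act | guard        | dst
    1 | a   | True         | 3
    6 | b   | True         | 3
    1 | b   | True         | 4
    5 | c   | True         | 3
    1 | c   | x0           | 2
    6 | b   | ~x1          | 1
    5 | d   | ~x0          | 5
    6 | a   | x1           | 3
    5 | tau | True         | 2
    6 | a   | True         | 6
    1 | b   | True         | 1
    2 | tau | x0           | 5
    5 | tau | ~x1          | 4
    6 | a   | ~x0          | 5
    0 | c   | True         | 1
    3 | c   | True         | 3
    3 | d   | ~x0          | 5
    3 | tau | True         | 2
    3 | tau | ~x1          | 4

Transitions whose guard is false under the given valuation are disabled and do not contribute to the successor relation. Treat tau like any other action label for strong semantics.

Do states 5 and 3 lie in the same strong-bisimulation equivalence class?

Answer: BISIMILAR

Working:
Compute ~ classes (split until stable):
  round 0: {{0,1,2,3,4,5,6}}
  round 1: {{0},{1},{2},{3,5},{4},{6}}
Fixed point at round 2; 6 class(es).
[5]={3,5}  [3]={3,5}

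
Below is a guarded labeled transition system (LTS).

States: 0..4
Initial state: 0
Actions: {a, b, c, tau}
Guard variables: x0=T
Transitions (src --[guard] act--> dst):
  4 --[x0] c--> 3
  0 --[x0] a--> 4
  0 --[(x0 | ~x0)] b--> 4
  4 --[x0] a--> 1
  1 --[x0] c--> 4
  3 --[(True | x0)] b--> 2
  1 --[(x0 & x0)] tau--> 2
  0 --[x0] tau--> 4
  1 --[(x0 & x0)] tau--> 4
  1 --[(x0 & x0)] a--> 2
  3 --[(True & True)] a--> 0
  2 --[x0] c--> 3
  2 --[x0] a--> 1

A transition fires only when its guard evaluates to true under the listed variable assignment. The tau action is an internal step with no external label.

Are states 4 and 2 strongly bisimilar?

Answer: BISIMILAR

Working:
Refine partition for ~:
  π0 = {{0,1,2,3,4}}
  π1 = {{0},{1},{2,4},{3}}
Fixed point at round 2; 4 class(es).
4∈{2,4}, 2∈{2,4}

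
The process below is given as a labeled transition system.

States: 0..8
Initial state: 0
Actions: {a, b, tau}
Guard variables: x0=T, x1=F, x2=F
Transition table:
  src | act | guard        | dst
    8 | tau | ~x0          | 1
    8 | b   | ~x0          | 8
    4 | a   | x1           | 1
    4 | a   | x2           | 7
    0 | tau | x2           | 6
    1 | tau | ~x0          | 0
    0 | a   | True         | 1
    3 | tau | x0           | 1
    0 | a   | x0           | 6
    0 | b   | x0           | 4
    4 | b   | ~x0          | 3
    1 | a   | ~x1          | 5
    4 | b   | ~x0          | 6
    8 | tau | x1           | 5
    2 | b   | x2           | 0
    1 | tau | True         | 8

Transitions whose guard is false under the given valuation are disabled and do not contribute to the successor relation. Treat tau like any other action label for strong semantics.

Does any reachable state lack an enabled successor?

Reach set: {0,1,4,5,6,8}
  0: a→1  a→6  b→4  [3 out]
  1: a→5  tau→8  [2 out]
  4: ∅  [no exit]
  5: ∅  [no exit]
  6: ∅  [no exit]
  8: ∅  [no exit]
Path to 4: b

Answer: DEADLOCK at state 4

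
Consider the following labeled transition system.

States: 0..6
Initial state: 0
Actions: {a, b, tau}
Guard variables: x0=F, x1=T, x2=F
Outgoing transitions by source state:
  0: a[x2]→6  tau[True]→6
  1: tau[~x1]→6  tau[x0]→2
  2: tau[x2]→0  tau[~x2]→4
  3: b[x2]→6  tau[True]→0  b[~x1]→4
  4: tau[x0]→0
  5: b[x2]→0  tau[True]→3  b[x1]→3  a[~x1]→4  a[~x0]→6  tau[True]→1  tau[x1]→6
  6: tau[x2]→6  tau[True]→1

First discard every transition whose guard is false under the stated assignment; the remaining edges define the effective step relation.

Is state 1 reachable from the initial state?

9 transition(s) survive guard evaluation.
Layer 0: {0}
Layer 1: {6}  cumulative {0,6}
Layer 2: {1}  cumulative {0,1,6}
Reach set: {0,1,6}
witness 1: tau·tau

Answer: REACHABLE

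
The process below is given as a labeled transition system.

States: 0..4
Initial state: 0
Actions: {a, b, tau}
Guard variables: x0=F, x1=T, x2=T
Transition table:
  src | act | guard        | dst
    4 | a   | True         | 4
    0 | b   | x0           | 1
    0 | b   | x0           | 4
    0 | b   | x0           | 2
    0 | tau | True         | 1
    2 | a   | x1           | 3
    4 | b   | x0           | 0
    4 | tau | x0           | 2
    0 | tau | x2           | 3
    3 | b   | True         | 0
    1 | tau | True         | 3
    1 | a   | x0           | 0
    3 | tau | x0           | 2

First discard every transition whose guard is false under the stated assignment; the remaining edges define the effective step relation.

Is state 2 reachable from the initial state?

6 transition(s) survive guard evaluation.
L0 = {0}
L1 = {1,3}  total {0,1,3}
R = {0,1,3}

Answer: UNREACHABLE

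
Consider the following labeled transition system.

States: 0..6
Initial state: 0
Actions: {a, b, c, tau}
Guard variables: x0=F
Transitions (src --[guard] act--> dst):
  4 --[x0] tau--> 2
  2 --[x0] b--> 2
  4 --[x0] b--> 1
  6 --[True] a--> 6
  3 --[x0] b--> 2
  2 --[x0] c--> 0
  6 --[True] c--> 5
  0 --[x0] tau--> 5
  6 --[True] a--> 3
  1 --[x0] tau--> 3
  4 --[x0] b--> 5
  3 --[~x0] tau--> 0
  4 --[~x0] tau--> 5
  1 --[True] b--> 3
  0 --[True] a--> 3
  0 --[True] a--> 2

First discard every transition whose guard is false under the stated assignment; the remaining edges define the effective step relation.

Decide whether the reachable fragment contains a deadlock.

Reachable = {0,2,3}
  0: a→2  a→3  [2 out]
  2: ∅  [STUCK]
  3: tau→0  [1 out]
trace reaching 2: a

Answer: DEADLOCK at state 2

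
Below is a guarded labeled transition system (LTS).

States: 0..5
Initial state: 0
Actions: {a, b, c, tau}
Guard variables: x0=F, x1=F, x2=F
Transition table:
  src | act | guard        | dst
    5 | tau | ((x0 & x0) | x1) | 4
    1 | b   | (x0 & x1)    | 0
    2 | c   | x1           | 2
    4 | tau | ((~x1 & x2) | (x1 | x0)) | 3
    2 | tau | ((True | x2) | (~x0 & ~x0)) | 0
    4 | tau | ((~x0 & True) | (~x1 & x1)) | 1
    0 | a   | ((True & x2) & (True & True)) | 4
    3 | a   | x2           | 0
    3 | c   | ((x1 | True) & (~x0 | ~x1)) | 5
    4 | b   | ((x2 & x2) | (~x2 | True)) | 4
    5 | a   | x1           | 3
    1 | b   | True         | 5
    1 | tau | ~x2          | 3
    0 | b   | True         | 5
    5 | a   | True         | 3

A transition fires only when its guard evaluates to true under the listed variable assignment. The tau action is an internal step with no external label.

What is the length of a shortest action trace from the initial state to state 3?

BFS to 3:
  Layer 0: {0}
  Layer 1: {5}
  Layer 2: {3}
first hit 3 at d=2 via b·a

Answer: 2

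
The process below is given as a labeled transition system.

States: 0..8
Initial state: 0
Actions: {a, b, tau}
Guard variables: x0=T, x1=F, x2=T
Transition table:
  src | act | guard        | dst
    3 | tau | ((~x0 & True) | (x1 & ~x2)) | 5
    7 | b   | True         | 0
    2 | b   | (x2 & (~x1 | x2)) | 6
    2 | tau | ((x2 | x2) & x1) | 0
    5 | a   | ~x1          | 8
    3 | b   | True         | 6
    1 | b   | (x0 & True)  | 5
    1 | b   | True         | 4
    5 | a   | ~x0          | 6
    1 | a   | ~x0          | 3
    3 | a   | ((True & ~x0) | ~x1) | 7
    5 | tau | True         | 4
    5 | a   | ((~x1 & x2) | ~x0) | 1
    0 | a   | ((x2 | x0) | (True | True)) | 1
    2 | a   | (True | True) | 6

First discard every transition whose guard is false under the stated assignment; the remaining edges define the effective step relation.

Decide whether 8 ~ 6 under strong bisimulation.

Answer: BISIMILAR

Working:
Bisimulation quotient by refinement:
  P[0] = {{0,1,2,3,4,5,6,7,8}}
  P[1] = {{0},{1,7},{2,3},{4,6,8},{5}}
  P[2] = {{0},{1},{2},{3},{4,6,8},{5},{7}}
Fixed point at round 3; 7 class(es).
[8]={4,6,8}  [6]={4,6,8}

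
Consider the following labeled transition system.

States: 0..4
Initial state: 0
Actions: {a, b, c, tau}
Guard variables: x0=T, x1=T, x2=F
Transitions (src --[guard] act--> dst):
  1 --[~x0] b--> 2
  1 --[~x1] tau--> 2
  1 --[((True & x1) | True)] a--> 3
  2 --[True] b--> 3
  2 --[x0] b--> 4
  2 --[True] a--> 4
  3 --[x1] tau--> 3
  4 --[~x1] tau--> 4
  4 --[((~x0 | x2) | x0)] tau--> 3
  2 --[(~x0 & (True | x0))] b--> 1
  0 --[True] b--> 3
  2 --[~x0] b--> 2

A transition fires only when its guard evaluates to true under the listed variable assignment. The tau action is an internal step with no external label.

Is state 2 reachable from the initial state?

Guard filter leaves 7 enabled edge(s).
L0 = {0}
L1 = {3}  now seen {0,3}
R = {0,3}

Answer: UNREACHABLE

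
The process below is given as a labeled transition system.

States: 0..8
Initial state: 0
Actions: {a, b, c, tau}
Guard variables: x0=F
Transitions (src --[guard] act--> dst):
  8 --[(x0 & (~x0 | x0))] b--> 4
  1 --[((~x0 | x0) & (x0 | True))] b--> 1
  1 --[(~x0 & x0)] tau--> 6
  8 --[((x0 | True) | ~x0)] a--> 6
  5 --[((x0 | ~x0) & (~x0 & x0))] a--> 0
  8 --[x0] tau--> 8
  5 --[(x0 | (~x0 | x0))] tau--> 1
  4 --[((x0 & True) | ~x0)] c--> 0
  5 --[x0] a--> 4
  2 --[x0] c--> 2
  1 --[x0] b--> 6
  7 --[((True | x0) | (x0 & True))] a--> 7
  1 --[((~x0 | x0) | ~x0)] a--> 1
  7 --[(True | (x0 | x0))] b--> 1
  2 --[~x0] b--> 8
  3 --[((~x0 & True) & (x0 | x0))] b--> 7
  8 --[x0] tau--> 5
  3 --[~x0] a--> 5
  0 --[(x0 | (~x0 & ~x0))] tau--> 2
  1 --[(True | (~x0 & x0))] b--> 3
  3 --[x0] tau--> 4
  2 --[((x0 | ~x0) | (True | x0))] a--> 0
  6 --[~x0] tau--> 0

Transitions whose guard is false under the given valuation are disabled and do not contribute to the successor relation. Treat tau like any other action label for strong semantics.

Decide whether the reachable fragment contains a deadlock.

Reach set: {0,2,6,8}
  0: tau→2  [deg 1]
  2: a→0  b→8  [deg 2]
  6: tau→0  [deg 1]
  8: a→6  [deg 1]

Answer: DEADLOCK-FREE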